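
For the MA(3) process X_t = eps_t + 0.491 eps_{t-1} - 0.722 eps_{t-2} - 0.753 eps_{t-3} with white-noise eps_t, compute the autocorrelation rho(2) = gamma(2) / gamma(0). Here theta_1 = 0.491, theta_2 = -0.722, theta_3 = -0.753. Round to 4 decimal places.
\rho(2) = -0.4687

For an MA(q) process with theta_0 = 1, the autocovariance is
  gamma(k) = sigma^2 * sum_{i=0..q-k} theta_i * theta_{i+k},
and rho(k) = gamma(k) / gamma(0). Sigma^2 cancels.
  numerator   = (1)*(-0.722) + (0.491)*(-0.753) = -1.091723.
  denominator = (1)^2 + (0.491)^2 + (-0.722)^2 + (-0.753)^2 = 2.329374.
  rho(2) = -1.091723 / 2.329374 = -0.4687.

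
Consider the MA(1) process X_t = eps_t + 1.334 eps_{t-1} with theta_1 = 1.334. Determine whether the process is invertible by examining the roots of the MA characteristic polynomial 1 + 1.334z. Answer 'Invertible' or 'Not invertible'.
\text{Not invertible}

The MA(q) characteristic polynomial is P(z) = 1 + 1.334z.
Invertibility requires all roots to lie outside the unit circle, i.e. |z| > 1 for every root.
This is linear in z: 1 + (1.334) z = 0  =>  z = -1/(1.334) = -0.749625,  |z| = 0.749625.
Moduli of all roots: 0.7496.
All moduli strictly greater than 1? No.
Verdict: Not invertible.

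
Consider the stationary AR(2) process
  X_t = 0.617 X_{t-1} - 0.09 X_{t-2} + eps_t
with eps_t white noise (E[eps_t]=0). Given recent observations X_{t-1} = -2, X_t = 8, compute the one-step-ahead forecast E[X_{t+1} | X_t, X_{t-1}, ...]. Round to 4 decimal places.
E[X_{t+1} \mid \mathcal F_t] = 5.1160

For an AR(p) model X_t = c + sum_i phi_i X_{t-i} + eps_t, the
one-step-ahead conditional mean is
  E[X_{t+1} | X_t, ...] = c + sum_i phi_i X_{t+1-i}.
Substitute known values:
  E[X_{t+1} | ...] = (0.617) * (8) + (-0.09) * (-2)
                   = 5.1160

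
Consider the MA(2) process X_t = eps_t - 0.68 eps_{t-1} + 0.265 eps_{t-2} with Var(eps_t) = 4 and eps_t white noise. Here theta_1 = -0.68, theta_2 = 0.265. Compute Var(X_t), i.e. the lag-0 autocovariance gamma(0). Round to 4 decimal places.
\gamma(0) = 6.1305

For an MA(q) process X_t = eps_t + sum_i theta_i eps_{t-i} with
Var(eps_t) = sigma^2, the variance is
  gamma(0) = sigma^2 * (1 + sum_i theta_i^2).
  sum_i theta_i^2 = (-0.68)^2 + (0.265)^2 = 0.4624 + 0.070225 = 0.532625.
  gamma(0) = 4 * (1 + 0.532625) = 4 * 1.532625 = 6.1305.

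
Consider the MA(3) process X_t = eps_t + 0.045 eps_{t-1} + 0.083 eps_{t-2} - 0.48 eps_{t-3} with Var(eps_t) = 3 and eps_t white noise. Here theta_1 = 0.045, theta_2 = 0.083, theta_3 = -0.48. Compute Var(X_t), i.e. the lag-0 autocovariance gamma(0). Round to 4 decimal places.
\gamma(0) = 3.7179

For an MA(q) process X_t = eps_t + sum_i theta_i eps_{t-i} with
Var(eps_t) = sigma^2, the variance is
  gamma(0) = sigma^2 * (1 + sum_i theta_i^2).
  sum_i theta_i^2 = (0.045)^2 + (0.083)^2 + (-0.48)^2 = 0.002025 + 0.006889 + 0.2304 = 0.239314.
  gamma(0) = 3 * (1 + 0.239314) = 3 * 1.239314 = 3.717942, which rounds to 3.7179.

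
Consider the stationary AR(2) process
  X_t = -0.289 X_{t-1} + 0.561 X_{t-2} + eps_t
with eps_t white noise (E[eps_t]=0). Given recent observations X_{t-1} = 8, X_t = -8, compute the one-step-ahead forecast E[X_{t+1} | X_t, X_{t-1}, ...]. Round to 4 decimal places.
E[X_{t+1} \mid \mathcal F_t] = 6.8000

For an AR(p) model X_t = c + sum_i phi_i X_{t-i} + eps_t, the
one-step-ahead conditional mean is
  E[X_{t+1} | X_t, ...] = c + sum_i phi_i X_{t+1-i}.
Substitute known values:
  E[X_{t+1} | ...] = (-0.289) * (-8) + (0.561) * (8)
                   = 6.8000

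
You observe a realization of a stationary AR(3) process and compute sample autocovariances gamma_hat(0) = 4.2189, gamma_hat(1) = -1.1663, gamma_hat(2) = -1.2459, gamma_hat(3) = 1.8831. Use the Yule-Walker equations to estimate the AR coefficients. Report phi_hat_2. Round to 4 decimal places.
\hat\phi_{2} = -0.2920

The Yule-Walker equations for an AR(p) process read, in matrix form,
  Gamma_p phi = r_p,   with   (Gamma_p)_{ij} = gamma(|i - j|),
                       (r_p)_i = gamma(i),   i,j = 1..p.
Substitute the sample gammas (Toeplitz matrix and right-hand side of size 3):
  Gamma_p = [[4.2189, -1.1663, -1.2459], [-1.1663, 4.2189, -1.1663], [-1.2459, -1.1663, 4.2189]]
  r_p     = [-1.1663, -1.2459, 1.8831]
Written out (R1..R3):
  (R1) 4.2189 phi_1 - 1.1663 phi_2 - 1.2459 phi_3 = -1.1663
  (R2) -1.1663 phi_1 + 4.2189 phi_2 - 1.1663 phi_3 = -1.2459
  (R3) -1.2459 phi_1 - 1.1663 phi_2 + 4.2189 phi_3 = 1.8831
Gaussian elimination:
  R2 <- R2 - (-1.1663/4.2189) R1 = R2 - (-0.276446) R1:  3.89648 phi_2 - 1.510725 phi_3 = -1.56832
  R3 <- R3 - (-1.2459/4.2189) R1 = R3 - (-0.295314) R1:  -1.510725 phi_2 + 3.850968 phi_3 = 1.538675
  R3 <- R3 - (-1.510725/3.89648) R2 = R3 - (-0.387715) R2:  3.265237 phi_3 = 0.930614
Back-substitution:
  phi_hat_3 = 0.930614 / 3.265237 = 0.285007
  phi_hat_2 = (-1.56832 - (-1.510725)(0.285007)) / 3.89648 = -0.291995
  phi_hat_1 = (-1.1663 - (-1.1663)(-0.291995) - (-1.2459)(0.285007)) / 4.2189 = -0.273001
So phi_hat = [-0.2730, -0.2920, 0.2850].
Therefore phi_hat_2 = -0.2920.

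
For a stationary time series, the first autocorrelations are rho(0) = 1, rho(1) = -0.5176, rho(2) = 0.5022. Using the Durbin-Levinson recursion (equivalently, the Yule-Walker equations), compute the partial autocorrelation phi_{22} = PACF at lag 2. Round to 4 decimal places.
\phi_{22} = 0.3200

The PACF at lag k is phi_{kk}, the last component of the solution
to the Yule-Walker system G_k phi = r_k where
  (G_k)_{ij} = rho(|i - j|), (r_k)_i = rho(i), i,j = 1..k.
Equivalently, Durbin-Levinson gives phi_{kk} iteratively:
  phi_{11} = rho(1)
  phi_{kk} = [rho(k) - sum_{j=1..k-1} phi_{k-1,j} rho(k-j)]
            / [1 - sum_{j=1..k-1} phi_{k-1,j} rho(j)],
  phi_{k,j} = phi_{k-1,j} - phi_{kk} phi_{k-1,k-j},  j = 1..k-1.
Step k = 1:
  phi_11 = rho(1) = -0.5176.
Step k = 2:
  phi_22 = [rho(2) - phi_11 rho(1)] / [1 - phi_11 rho(1)] = [0.5022 - (-0.5176)(-0.5176)] / [1 - (-0.5176)(-0.5176)]
         = 0.23429024 / 0.73209024 = 0.32.
Therefore phi_{22} = 0.3200.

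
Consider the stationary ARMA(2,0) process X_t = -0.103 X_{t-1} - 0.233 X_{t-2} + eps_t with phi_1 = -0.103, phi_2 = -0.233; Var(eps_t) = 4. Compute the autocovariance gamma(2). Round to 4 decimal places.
\gamma(2) = -0.9558

Multiply the model equation by X_{t-k} and take expectations. With theta_0 = psi_0 = 1 and psi_j the MA(infinity) weights, this gives
  gamma(k) - sum_i phi_i gamma(k-i) = c_k,
  c_k = sigma^2 * sum_{j=k..q} theta_j psi_{j-k}   (c_k = 0 for k > q),
using gamma(-m) = gamma(m).
Pure AR (q = 0): c_0 = sigma^2 = 4, c_k = 0 for k >= 1.
Equations for k = 0, 1, 2 (AR order 2, c_2 = 0):
  (E0) gamma(0) = phi_1 gamma(1) + phi_2 gamma(2) + c_0
  (E1) gamma(1) = phi_1 gamma(0) + phi_2 gamma(1) + c_1
  (E2) gamma(2) = phi_1 gamma(1) + phi_2 gamma(0)
From (E1): gamma(1) = A gamma(0) + B with
  A = phi_1 / (1 - phi_2) = -0.103 / 1.233 = -0.083536,   B = c_1 / (1 - phi_2) = 0 / 1.233 = 0.
Insert (E2) into (E0): gamma(0) (1 - phi_2^2) = phi_1 (1 + phi_2) gamma(1) + c_0.
  phi_1 (1 + phi_2) = (-0.103)(0.767) = -0.079001,   1 - phi_2^2 = 0.945711.
Replace gamma(1) by A gamma(0) + B and collect gamma(0):
  gamma(0) [0.945711 - (-0.079001)(-0.083536)] = c_0 = 4
  gamma(0) * 0.939112 = 4
  gamma(0) = 4 / 0.939112 = 4.259345.
  gamma(1) = A gamma(0) = (-0.083536)(4.259345) = -0.355809.
  gamma(2) = phi_1 gamma(1) + phi_2 gamma(0) = (-0.103)(-0.355809) + (-0.233)(4.259345) = -0.955779.
Therefore gamma(2) = -0.9558 (to 4 decimal places).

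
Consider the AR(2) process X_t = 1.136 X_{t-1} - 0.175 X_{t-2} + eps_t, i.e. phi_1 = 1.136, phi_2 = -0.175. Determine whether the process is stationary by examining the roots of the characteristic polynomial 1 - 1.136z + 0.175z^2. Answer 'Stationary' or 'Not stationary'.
\text{Stationary}

The AR(p) characteristic polynomial is P(z) = 1 - 1.136z + 0.175z^2.
Stationarity requires all roots to lie outside the unit circle, i.e. |z| > 1 for every root.
Set 1 + (-1.136) z + (0.175) z^2 = 0, i.e. a z^2 + b z + c = 0 with a = 0.175, b = -1.136, c = 1.
Discriminant D = b^2 - 4ac = (-1.136)^2 - 4*(0.175)*1 = 1.290496 - (0.7) = 0.590496.
D >= 0, so the roots are real: z = (-b +/- sqrt(D)) / (2a) = (1.136 +/- 0.768437) / (0.35).
  z_1 = (1.136 + 0.768437) / (0.35) = 5.4412,   |z_1| = 5.4412.
  z_2 = (1.136 - 0.768437) / (0.35) = 1.0502,   |z_2| = 1.0502.
Moduli of all roots: 5.4412, 1.0502.
All moduli strictly greater than 1? Yes.
Verdict: Stationary.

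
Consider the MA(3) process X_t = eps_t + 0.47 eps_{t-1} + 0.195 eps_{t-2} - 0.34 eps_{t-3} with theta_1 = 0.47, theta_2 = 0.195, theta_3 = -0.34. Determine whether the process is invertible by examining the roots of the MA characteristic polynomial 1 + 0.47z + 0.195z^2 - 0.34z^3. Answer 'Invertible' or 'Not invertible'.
\text{Invertible}

The MA(q) characteristic polynomial is P(z) = 1 + 0.47z + 0.195z^2 - 0.34z^3.
Invertibility requires all roots to lie outside the unit circle, i.e. |z| > 1 for every root.
Degree 3: look for a simple real root z0 first, then factor out (1 - z/z0) and solve the remaining quadratic.
Testing z0 = 2: P(2) = 1 + (0.47)(2) + (0.195)(2)^2 + (-0.34)(2)^3
  = 1 + (0.94) + (0.78) + (-2.72) = 0.  So z_0 = 2 is a root, |z_0| = 2.
Divide out the factor (1 - 0.5 z) = (1 - z/z0) (since 1/z0 = 0.5):
  P(z) = (1 - 0.5 z)(1 + (0.97) z + (0.68) z^2)
  [check: z-coef 0.97 - (0.5) = 0.47; z^2-coef 0.68 - (0.5)(0.97) = 0.195; z^3-coef -(0.5)(0.68) = -0.34.]
Remaining roots from the quadratic factor 1 + (0.97) z + (0.68) z^2:
  Set 1 + (0.97) z + (0.68) z^2 = 0, i.e. a z^2 + b z + c = 0 with a = 0.68, b = 0.97, c = 1.
  Discriminant D = b^2 - 4ac = (0.97)^2 - 4*(0.68)*1 = 0.9409 - (2.72) = -1.7791.
  D < 0, so the roots are the complex-conjugate pair z = (-b +/- i sqrt(-D)) / (2a) = -0.7132 +/- 0.9808i.
  For a conjugate pair |z|^2 = z * conj(z) = (product of roots) = c/a = 1/(0.68) = 1.470588, so |z| = sqrt(1.470588) = 1.2127 for both roots.
Moduli of all roots: 2.0000, 1.2127, 1.2127.
All moduli strictly greater than 1? Yes.
Verdict: Invertible.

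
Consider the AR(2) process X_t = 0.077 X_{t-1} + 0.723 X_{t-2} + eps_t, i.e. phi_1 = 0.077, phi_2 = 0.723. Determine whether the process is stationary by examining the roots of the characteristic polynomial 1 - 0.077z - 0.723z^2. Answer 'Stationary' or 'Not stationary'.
\text{Stationary}

The AR(p) characteristic polynomial is P(z) = 1 - 0.077z - 0.723z^2.
Stationarity requires all roots to lie outside the unit circle, i.e. |z| > 1 for every root.
Set 1 + (-0.077) z + (-0.723) z^2 = 0, i.e. a z^2 + b z + c = 0 with a = -0.723, b = -0.077, c = 1.
Discriminant D = b^2 - 4ac = (-0.077)^2 - 4*(-0.723)*1 = 0.005929 - (-2.892) = 2.897929.
D >= 0, so the roots are real: z = (-b +/- sqrt(D)) / (2a) = (0.077 +/- 1.70233) / (-1.446).
  z_1 = (0.077 + 1.70233) / (-1.446) = -1.2305,   |z_1| = 1.2305.
  z_2 = (0.077 - 1.70233) / (-1.446) = 1.124,   |z_2| = 1.124.
Moduli of all roots: 1.2305, 1.1240.
All moduli strictly greater than 1? Yes.
Verdict: Stationary.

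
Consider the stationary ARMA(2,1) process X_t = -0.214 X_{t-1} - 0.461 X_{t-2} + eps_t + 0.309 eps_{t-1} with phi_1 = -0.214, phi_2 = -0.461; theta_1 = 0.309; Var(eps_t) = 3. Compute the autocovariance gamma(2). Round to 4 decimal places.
\gamma(2) = -1.8168

Multiply the model equation by X_{t-k} and take expectations. With theta_0 = psi_0 = 1 and psi_j the MA(infinity) weights, this gives
  gamma(k) - sum_i phi_i gamma(k-i) = c_k,
  c_k = sigma^2 * sum_{j=k..q} theta_j psi_{j-k}   (c_k = 0 for k > q),
using gamma(-m) = gamma(m).
psi-weights needed (psi_j = theta_j + sum_i phi_i psi_{j-i}):
  psi_1 = theta_1 + phi_1 = 0.309 + (-0.214) = 0.095
Right-hand sides:
  c_0 = sigma^2 (1 + theta_1 psi_1) = 3 * (1 + (0.309)(0.095)) = 3 * 1.029355 = 3.088065
  c_1 = sigma^2 theta_1 = 3 * (0.309) = 0.927
  c_2 = 0
Equations for k = 0, 1, 2 (AR order 2, c_2 = 0):
  (E0) gamma(0) = phi_1 gamma(1) + phi_2 gamma(2) + c_0
  (E1) gamma(1) = phi_1 gamma(0) + phi_2 gamma(1) + c_1
  (E2) gamma(2) = phi_1 gamma(1) + phi_2 gamma(0)
From (E1): gamma(1) = A gamma(0) + B with
  A = phi_1 / (1 - phi_2) = -0.214 / 1.461 = -0.146475,   B = c_1 / (1 - phi_2) = 0.927 / 1.461 = 0.634497.
Insert (E2) into (E0): gamma(0) (1 - phi_2^2) = phi_1 (1 + phi_2) gamma(1) + c_0.
  phi_1 (1 + phi_2) = (-0.214)(0.539) = -0.115346,   1 - phi_2^2 = 0.787479.
Replace gamma(1) by A gamma(0) + B and collect gamma(0):
  gamma(0) [0.787479 - (-0.115346)(-0.146475)] = (-0.115346)(0.634497) + 3.088065
  gamma(0) * 0.770584 = 3.014878
  gamma(0) = 3.014878 / 0.770584 = 3.912461.
  gamma(1) = A gamma(0) + B = (-0.146475)(3.912461) + (0.634497) = 0.061419.
  gamma(2) = phi_1 gamma(1) + phi_2 gamma(0) = (-0.214)(0.061419) + (-0.461)(3.912461) = -1.816788.
Therefore gamma(2) = -1.8168 (to 4 decimal places).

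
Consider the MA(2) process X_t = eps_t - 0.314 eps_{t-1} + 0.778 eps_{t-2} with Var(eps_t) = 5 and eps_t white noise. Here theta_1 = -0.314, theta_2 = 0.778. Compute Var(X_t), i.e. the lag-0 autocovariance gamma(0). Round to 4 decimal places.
\gamma(0) = 8.5194

For an MA(q) process X_t = eps_t + sum_i theta_i eps_{t-i} with
Var(eps_t) = sigma^2, the variance is
  gamma(0) = sigma^2 * (1 + sum_i theta_i^2).
  sum_i theta_i^2 = (-0.314)^2 + (0.778)^2 = 0.098596 + 0.605284 = 0.70388.
  gamma(0) = 5 * (1 + 0.70388) = 5 * 1.70388 = 8.5194.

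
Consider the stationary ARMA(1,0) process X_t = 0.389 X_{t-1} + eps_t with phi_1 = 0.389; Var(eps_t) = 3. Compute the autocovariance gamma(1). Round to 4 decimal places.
\gamma(1) = 1.3751

Multiply the model equation by X_{t-k} and take expectations. With theta_0 = psi_0 = 1 and psi_j the MA(infinity) weights, this gives
  gamma(k) - sum_i phi_i gamma(k-i) = c_k,
  c_k = sigma^2 * sum_{j=k..q} theta_j psi_{j-k}   (c_k = 0 for k > q),
using gamma(-m) = gamma(m).
Pure AR (q = 0): c_0 = sigma^2 = 3, c_k = 0 for k >= 1.
Equations for k = 0 and k = 1 (AR order 1):
  gamma(0) = phi_1 gamma(1) + c_0
  gamma(1) = phi_1 gamma(0) + c_1
Substituting the second into the first: gamma(0) (1 - phi_1^2) = c_0 + phi_1 c_1, so
  gamma(0) = c_0 / (1 - phi_1^2) = 3 / (1 - (0.389)^2) = 3 / 0.848679 = 3.534905.
  gamma(1) = phi_1 gamma(0) = (0.389)(3.534905) = 1.375078.
Therefore gamma(1) = 1.3751 (to 4 decimal places).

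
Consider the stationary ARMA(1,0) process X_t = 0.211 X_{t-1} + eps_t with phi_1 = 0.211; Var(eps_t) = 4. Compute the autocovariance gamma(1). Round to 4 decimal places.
\gamma(1) = 0.8833

Multiply the model equation by X_{t-k} and take expectations. With theta_0 = psi_0 = 1 and psi_j the MA(infinity) weights, this gives
  gamma(k) - sum_i phi_i gamma(k-i) = c_k,
  c_k = sigma^2 * sum_{j=k..q} theta_j psi_{j-k}   (c_k = 0 for k > q),
using gamma(-m) = gamma(m).
Pure AR (q = 0): c_0 = sigma^2 = 4, c_k = 0 for k >= 1.
Equations for k = 0 and k = 1 (AR order 1):
  gamma(0) = phi_1 gamma(1) + c_0
  gamma(1) = phi_1 gamma(0) + c_1
Substituting the second into the first: gamma(0) (1 - phi_1^2) = c_0 + phi_1 c_1, so
  gamma(0) = c_0 / (1 - phi_1^2) = 4 / (1 - (0.211)^2) = 4 / 0.955479 = 4.186382.
  gamma(1) = phi_1 gamma(0) = (0.211)(4.186382) = 0.883327.
Therefore gamma(1) = 0.8833 (to 4 decimal places).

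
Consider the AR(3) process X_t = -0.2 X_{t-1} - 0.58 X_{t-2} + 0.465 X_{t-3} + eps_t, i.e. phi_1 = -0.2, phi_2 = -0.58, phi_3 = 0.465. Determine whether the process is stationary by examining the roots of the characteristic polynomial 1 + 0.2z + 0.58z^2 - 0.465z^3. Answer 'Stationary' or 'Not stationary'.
\text{Stationary}

The AR(p) characteristic polynomial is P(z) = 1 + 0.2z + 0.58z^2 - 0.465z^3.
Stationarity requires all roots to lie outside the unit circle, i.e. |z| > 1 for every root.
Degree 3: look for a simple real root z0 first, then factor out (1 - z/z0) and solve the remaining quadratic.
Testing z0 = 2: P(2) = 1 + (0.2)(2) + (0.58)(2)^2 + (-0.465)(2)^3
  = 1 + (0.4) + (2.32) + (-3.72) = 0.  So z_0 = 2 is a root, |z_0| = 2.
Divide out the factor (1 - 0.5 z) = (1 - z/z0) (since 1/z0 = 0.5):
  P(z) = (1 - 0.5 z)(1 + (0.7) z + (0.93) z^2)
  [check: z-coef 0.7 - (0.5) = 0.2; z^2-coef 0.93 - (0.5)(0.7) = 0.58; z^3-coef -(0.5)(0.93) = -0.465.]
Remaining roots from the quadratic factor 1 + (0.7) z + (0.93) z^2:
  Set 1 + (0.7) z + (0.93) z^2 = 0, i.e. a z^2 + b z + c = 0 with a = 0.93, b = 0.7, c = 1.
  Discriminant D = b^2 - 4ac = (0.7)^2 - 4*(0.93)*1 = 0.49 - (3.72) = -3.23.
  D < 0, so the roots are the complex-conjugate pair z = (-b +/- i sqrt(-D)) / (2a) = -0.3763 +/- 0.9662i.
  For a conjugate pair |z|^2 = z * conj(z) = (product of roots) = c/a = 1/(0.93) = 1.075269, so |z| = sqrt(1.075269) = 1.037 for both roots.
Moduli of all roots: 2.0000, 1.0370, 1.0370.
All moduli strictly greater than 1? Yes.
Verdict: Stationary.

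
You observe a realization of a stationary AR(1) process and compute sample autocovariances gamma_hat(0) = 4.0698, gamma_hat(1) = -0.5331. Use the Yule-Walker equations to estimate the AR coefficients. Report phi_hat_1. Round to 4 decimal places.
\hat\phi_{1} = -0.1310

The Yule-Walker equations for an AR(p) process read, in matrix form,
  Gamma_p phi = r_p,   with   (Gamma_p)_{ij} = gamma(|i - j|),
                       (r_p)_i = gamma(i),   i,j = 1..p.
Substitute the sample gammas (Toeplitz matrix and right-hand side of size 1):
  Gamma_p = [[4.0698]]
  r_p     = [-0.5331]
With p = 1 this is the single equation gamma(0) phi_1 = gamma(1):
  phi_hat_1 = gamma(1) / gamma(0) = -0.5331 / 4.0698 = -0.1310.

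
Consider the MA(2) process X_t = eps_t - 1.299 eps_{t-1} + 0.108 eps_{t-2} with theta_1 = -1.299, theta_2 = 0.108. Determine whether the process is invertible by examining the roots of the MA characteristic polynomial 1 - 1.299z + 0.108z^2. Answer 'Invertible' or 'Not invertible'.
\text{Not invertible}

The MA(q) characteristic polynomial is P(z) = 1 - 1.299z + 0.108z^2.
Invertibility requires all roots to lie outside the unit circle, i.e. |z| > 1 for every root.
Set 1 + (-1.299) z + (0.108) z^2 = 0, i.e. a z^2 + b z + c = 0 with a = 0.108, b = -1.299, c = 1.
Discriminant D = b^2 - 4ac = (-1.299)^2 - 4*(0.108)*1 = 1.687401 - (0.432) = 1.255401.
D >= 0, so the roots are real: z = (-b +/- sqrt(D)) / (2a) = (1.299 +/- 1.120447) / (0.216).
  z_1 = (1.299 + 1.120447) / (0.216) = 11.2011,   |z_1| = 11.2011.
  z_2 = (1.299 - 1.120447) / (0.216) = 0.8266,   |z_2| = 0.8266.
Moduli of all roots: 11.2011, 0.8266.
All moduli strictly greater than 1? No.
Verdict: Not invertible.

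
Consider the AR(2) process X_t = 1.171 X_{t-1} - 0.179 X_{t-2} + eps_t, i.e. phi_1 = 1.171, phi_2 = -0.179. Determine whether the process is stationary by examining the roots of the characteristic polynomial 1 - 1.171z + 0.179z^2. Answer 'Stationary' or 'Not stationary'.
\text{Stationary}

The AR(p) characteristic polynomial is P(z) = 1 - 1.171z + 0.179z^2.
Stationarity requires all roots to lie outside the unit circle, i.e. |z| > 1 for every root.
Set 1 + (-1.171) z + (0.179) z^2 = 0, i.e. a z^2 + b z + c = 0 with a = 0.179, b = -1.171, c = 1.
Discriminant D = b^2 - 4ac = (-1.171)^2 - 4*(0.179)*1 = 1.371241 - (0.716) = 0.655241.
D >= 0, so the roots are real: z = (-b +/- sqrt(D)) / (2a) = (1.171 +/- 0.80947) / (0.358).
  z_1 = (1.171 + 0.80947) / (0.358) = 5.532,   |z_1| = 5.532.
  z_2 = (1.171 - 0.80947) / (0.358) = 1.0099,   |z_2| = 1.0099.
Moduli of all roots: 5.5320, 1.0099.
All moduli strictly greater than 1? Yes.
Verdict: Stationary.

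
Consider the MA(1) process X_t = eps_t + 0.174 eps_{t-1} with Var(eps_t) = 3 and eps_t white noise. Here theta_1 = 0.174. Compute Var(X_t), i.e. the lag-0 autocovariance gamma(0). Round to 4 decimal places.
\gamma(0) = 3.0908

For an MA(q) process X_t = eps_t + sum_i theta_i eps_{t-i} with
Var(eps_t) = sigma^2, the variance is
  gamma(0) = sigma^2 * (1 + sum_i theta_i^2).
  sum_i theta_i^2 = (0.174)^2 = 0.030276.
  gamma(0) = 3 * (1 + 0.030276) = 3 * 1.030276 = 3.090828, which rounds to 3.0908.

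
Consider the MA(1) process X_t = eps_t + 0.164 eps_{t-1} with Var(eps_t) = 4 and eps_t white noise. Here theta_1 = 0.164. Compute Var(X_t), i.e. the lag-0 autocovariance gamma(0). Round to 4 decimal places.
\gamma(0) = 4.1076

For an MA(q) process X_t = eps_t + sum_i theta_i eps_{t-i} with
Var(eps_t) = sigma^2, the variance is
  gamma(0) = sigma^2 * (1 + sum_i theta_i^2).
  sum_i theta_i^2 = (0.164)^2 = 0.026896.
  gamma(0) = 4 * (1 + 0.026896) = 4 * 1.026896 = 4.107584, which rounds to 4.1076.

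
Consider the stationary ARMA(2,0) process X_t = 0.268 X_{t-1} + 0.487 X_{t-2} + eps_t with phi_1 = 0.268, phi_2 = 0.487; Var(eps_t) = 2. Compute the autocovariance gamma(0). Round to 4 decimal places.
\gamma(0) = 3.6059

Multiply the model equation by X_{t-k} and take expectations. With theta_0 = psi_0 = 1 and psi_j the MA(infinity) weights, this gives
  gamma(k) - sum_i phi_i gamma(k-i) = c_k,
  c_k = sigma^2 * sum_{j=k..q} theta_j psi_{j-k}   (c_k = 0 for k > q),
using gamma(-m) = gamma(m).
Pure AR (q = 0): c_0 = sigma^2 = 2, c_k = 0 for k >= 1.
Equations for k = 0, 1, 2 (AR order 2, c_2 = 0):
  (E0) gamma(0) = phi_1 gamma(1) + phi_2 gamma(2) + c_0
  (E1) gamma(1) = phi_1 gamma(0) + phi_2 gamma(1) + c_1
  (E2) gamma(2) = phi_1 gamma(1) + phi_2 gamma(0)
From (E1): gamma(1) = A gamma(0) + B with
  A = phi_1 / (1 - phi_2) = 0.268 / 0.513 = 0.522417,   B = c_1 / (1 - phi_2) = 0 / 0.513 = 0.
Insert (E2) into (E0): gamma(0) (1 - phi_2^2) = phi_1 (1 + phi_2) gamma(1) + c_0.
  phi_1 (1 + phi_2) = (0.268)(1.487) = 0.398516,   1 - phi_2^2 = 0.762831.
Replace gamma(1) by A gamma(0) + B and collect gamma(0):
  gamma(0) [0.762831 - (0.398516)(0.522417)] = c_0 = 2
  gamma(0) * 0.554639 = 2
  gamma(0) = 2 / 0.554639 = 3.605946.
Therefore gamma(0) = 3.6059 (to 4 decimal places).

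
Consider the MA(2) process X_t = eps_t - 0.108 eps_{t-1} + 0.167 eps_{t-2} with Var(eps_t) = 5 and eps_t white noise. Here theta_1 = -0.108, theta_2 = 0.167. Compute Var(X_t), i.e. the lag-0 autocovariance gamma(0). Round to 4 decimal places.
\gamma(0) = 5.1978

For an MA(q) process X_t = eps_t + sum_i theta_i eps_{t-i} with
Var(eps_t) = sigma^2, the variance is
  gamma(0) = sigma^2 * (1 + sum_i theta_i^2).
  sum_i theta_i^2 = (-0.108)^2 + (0.167)^2 = 0.011664 + 0.027889 = 0.039553.
  gamma(0) = 5 * (1 + 0.039553) = 5 * 1.039553 = 5.197765, which rounds to 5.1978.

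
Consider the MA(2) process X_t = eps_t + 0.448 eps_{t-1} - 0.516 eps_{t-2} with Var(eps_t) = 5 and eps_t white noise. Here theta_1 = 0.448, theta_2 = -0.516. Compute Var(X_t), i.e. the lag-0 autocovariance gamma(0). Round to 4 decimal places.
\gamma(0) = 7.3348

For an MA(q) process X_t = eps_t + sum_i theta_i eps_{t-i} with
Var(eps_t) = sigma^2, the variance is
  gamma(0) = sigma^2 * (1 + sum_i theta_i^2).
  sum_i theta_i^2 = (0.448)^2 + (-0.516)^2 = 0.200704 + 0.266256 = 0.46696.
  gamma(0) = 5 * (1 + 0.46696) = 5 * 1.46696 = 7.3348.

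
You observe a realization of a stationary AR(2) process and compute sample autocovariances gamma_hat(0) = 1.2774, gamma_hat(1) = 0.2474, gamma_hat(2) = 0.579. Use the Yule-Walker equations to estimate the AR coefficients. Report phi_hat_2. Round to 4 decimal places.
\hat\phi_{2} = 0.4320

The Yule-Walker equations for an AR(p) process read, in matrix form,
  Gamma_p phi = r_p,   with   (Gamma_p)_{ij} = gamma(|i - j|),
                       (r_p)_i = gamma(i),   i,j = 1..p.
Substitute the sample gammas (Toeplitz matrix and right-hand side of size 2):
  Gamma_p = [[1.2774, 0.2474], [0.2474, 1.2774]]
  r_p     = [0.2474, 0.579]
Written out:
  1.2774 phi_1 + 0.2474 phi_2 = 0.2474
  0.2474 phi_1 + 1.2774 phi_2 = 0.579
Solve by Cramer's rule:
  det = gamma(0)^2 - gamma(1)^2 = (1.2774)^2 - (0.2474)^2 = 1.63175076 - 0.06120676 = 1.570544
  phi_hat_1 = [gamma(1) gamma(0) - gamma(1) gamma(2)] / det = [(0.2474)(1.2774) - (0.2474)(0.579)] / 1.570544 = 0.17278416 / 1.570544 = 0.11
  phi_hat_2 = [gamma(0) gamma(2) - gamma(1)^2] / det = [(1.2774)(0.579) - (0.2474)^2] / 1.570544 = 0.67840784 / 1.570544 = 0.432
So phi_hat = [0.1100, 0.4320].
Therefore phi_hat_2 = 0.4320.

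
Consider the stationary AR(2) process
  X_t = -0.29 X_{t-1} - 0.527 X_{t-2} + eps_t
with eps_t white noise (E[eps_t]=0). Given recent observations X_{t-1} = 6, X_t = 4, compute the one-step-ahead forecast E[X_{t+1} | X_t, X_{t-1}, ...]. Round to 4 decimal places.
E[X_{t+1} \mid \mathcal F_t] = -4.3220

For an AR(p) model X_t = c + sum_i phi_i X_{t-i} + eps_t, the
one-step-ahead conditional mean is
  E[X_{t+1} | X_t, ...] = c + sum_i phi_i X_{t+1-i}.
Substitute known values:
  E[X_{t+1} | ...] = (-0.29) * (4) + (-0.527) * (6)
                   = -4.3220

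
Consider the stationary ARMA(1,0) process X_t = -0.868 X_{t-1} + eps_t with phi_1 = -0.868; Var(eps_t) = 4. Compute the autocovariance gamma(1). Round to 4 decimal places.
\gamma(1) = -14.0809

Multiply the model equation by X_{t-k} and take expectations. With theta_0 = psi_0 = 1 and psi_j the MA(infinity) weights, this gives
  gamma(k) - sum_i phi_i gamma(k-i) = c_k,
  c_k = sigma^2 * sum_{j=k..q} theta_j psi_{j-k}   (c_k = 0 for k > q),
using gamma(-m) = gamma(m).
Pure AR (q = 0): c_0 = sigma^2 = 4, c_k = 0 for k >= 1.
Equations for k = 0 and k = 1 (AR order 1):
  gamma(0) = phi_1 gamma(1) + c_0
  gamma(1) = phi_1 gamma(0) + c_1
Substituting the second into the first: gamma(0) (1 - phi_1^2) = c_0 + phi_1 c_1, so
  gamma(0) = c_0 / (1 - phi_1^2) = 4 / (1 - (-0.868)^2) = 4 / 0.246576 = 16.222179.
  gamma(1) = phi_1 gamma(0) = (-0.868)(16.222179) = -14.080851.
Therefore gamma(1) = -14.0809 (to 4 decimal places).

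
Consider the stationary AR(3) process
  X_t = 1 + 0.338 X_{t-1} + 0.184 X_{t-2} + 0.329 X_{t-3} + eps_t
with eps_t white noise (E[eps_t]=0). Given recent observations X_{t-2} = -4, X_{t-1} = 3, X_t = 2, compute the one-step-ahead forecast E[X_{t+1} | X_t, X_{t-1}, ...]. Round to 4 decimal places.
E[X_{t+1} \mid \mathcal F_t] = 0.9120

For an AR(p) model X_t = c + sum_i phi_i X_{t-i} + eps_t, the
one-step-ahead conditional mean is
  E[X_{t+1} | X_t, ...] = c + sum_i phi_i X_{t+1-i}.
Substitute known values:
  E[X_{t+1} | ...] = 1 + (0.338) * (2) + (0.184) * (3) + (0.329) * (-4)
                   = 0.9120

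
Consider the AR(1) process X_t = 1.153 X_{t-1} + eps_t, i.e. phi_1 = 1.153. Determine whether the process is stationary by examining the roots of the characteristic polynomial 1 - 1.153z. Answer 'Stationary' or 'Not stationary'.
\text{Not stationary}

The AR(p) characteristic polynomial is P(z) = 1 - 1.153z.
Stationarity requires all roots to lie outside the unit circle, i.e. |z| > 1 for every root.
This is linear in z: 1 + (-1.153) z = 0  =>  z = -1/(-1.153) = 0.867303,  |z| = 0.867303.
Moduli of all roots: 0.8673.
All moduli strictly greater than 1? No.
Verdict: Not stationary.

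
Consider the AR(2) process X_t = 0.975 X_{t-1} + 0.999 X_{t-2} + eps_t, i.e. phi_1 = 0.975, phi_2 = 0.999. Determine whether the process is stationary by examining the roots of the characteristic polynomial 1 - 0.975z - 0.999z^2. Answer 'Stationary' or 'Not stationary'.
\text{Not stationary}

The AR(p) characteristic polynomial is P(z) = 1 - 0.975z - 0.999z^2.
Stationarity requires all roots to lie outside the unit circle, i.e. |z| > 1 for every root.
Set 1 + (-0.975) z + (-0.999) z^2 = 0, i.e. a z^2 + b z + c = 0 with a = -0.999, b = -0.975, c = 1.
Discriminant D = b^2 - 4ac = (-0.975)^2 - 4*(-0.999)*1 = 0.950625 - (-3.996) = 4.946625.
D >= 0, so the roots are real: z = (-b +/- sqrt(D)) / (2a) = (0.975 +/- 2.224101) / (-1.998).
  z_1 = (0.975 + 2.224101) / (-1.998) = -1.6012,   |z_1| = 1.6012.
  z_2 = (0.975 - 2.224101) / (-1.998) = 0.6252,   |z_2| = 0.6252.
Moduli of all roots: 1.6012, 0.6252.
All moduli strictly greater than 1? No.
Verdict: Not stationary.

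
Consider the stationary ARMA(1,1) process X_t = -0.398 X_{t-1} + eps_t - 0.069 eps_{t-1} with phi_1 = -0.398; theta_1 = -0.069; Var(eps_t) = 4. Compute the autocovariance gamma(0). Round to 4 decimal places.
\gamma(0) = 5.0365

Multiply the model equation by X_{t-k} and take expectations. With theta_0 = psi_0 = 1 and psi_j the MA(infinity) weights, this gives
  gamma(k) - sum_i phi_i gamma(k-i) = c_k,
  c_k = sigma^2 * sum_{j=k..q} theta_j psi_{j-k}   (c_k = 0 for k > q),
using gamma(-m) = gamma(m).
psi-weights needed (psi_j = theta_j + sum_i phi_i psi_{j-i}):
  psi_1 = theta_1 + phi_1 = -0.069 + (-0.398) = -0.467
Right-hand sides:
  c_0 = sigma^2 (1 + theta_1 psi_1) = 4 * (1 + (-0.069)(-0.467)) = 4 * 1.032223 = 4.128892
  c_1 = sigma^2 theta_1 = 4 * (-0.069) = -0.276
  c_2 = 0
Equations for k = 0 and k = 1 (AR order 1):
  gamma(0) = phi_1 gamma(1) + c_0
  gamma(1) = phi_1 gamma(0) + c_1
Substituting the second into the first: gamma(0) (1 - phi_1^2) = c_0 + phi_1 c_1, so
  gamma(0) = (c_0 + phi_1 c_1) / (1 - phi_1^2) = (4.128892 + (-0.398)(-0.276)) / (1 - (-0.398)^2) = 4.23874 / 0.841596 = 5.03655.
Therefore gamma(0) = 5.0365 (to 4 decimal places).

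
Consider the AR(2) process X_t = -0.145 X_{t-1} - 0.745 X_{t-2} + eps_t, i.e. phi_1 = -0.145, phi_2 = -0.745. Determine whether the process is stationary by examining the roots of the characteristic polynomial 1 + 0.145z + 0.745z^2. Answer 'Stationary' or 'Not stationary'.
\text{Stationary}

The AR(p) characteristic polynomial is P(z) = 1 + 0.145z + 0.745z^2.
Stationarity requires all roots to lie outside the unit circle, i.e. |z| > 1 for every root.
Set 1 + (0.145) z + (0.745) z^2 = 0, i.e. a z^2 + b z + c = 0 with a = 0.745, b = 0.145, c = 1.
Discriminant D = b^2 - 4ac = (0.145)^2 - 4*(0.745)*1 = 0.021025 - (2.98) = -2.958975.
D < 0, so the roots are the complex-conjugate pair z = (-b +/- i sqrt(-D)) / (2a) = -0.0973 +/- 1.1545i.
For a conjugate pair |z|^2 = z * conj(z) = (product of roots) = c/a = 1/(0.745) = 1.342282, so |z| = sqrt(1.342282) = 1.1586 for both roots.
Moduli of all roots: 1.1586, 1.1586.
All moduli strictly greater than 1? Yes.
Verdict: Stationary.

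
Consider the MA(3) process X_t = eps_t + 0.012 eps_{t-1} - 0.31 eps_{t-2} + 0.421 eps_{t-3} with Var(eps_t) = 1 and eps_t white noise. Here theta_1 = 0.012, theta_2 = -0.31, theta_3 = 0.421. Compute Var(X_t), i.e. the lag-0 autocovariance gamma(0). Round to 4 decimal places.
\gamma(0) = 1.2735

For an MA(q) process X_t = eps_t + sum_i theta_i eps_{t-i} with
Var(eps_t) = sigma^2, the variance is
  gamma(0) = sigma^2 * (1 + sum_i theta_i^2).
  sum_i theta_i^2 = (0.012)^2 + (-0.31)^2 + (0.421)^2 = 0.000144 + 0.0961 + 0.177241 = 0.273485.
  gamma(0) = 1 * (1 + 0.273485) = 1 * 1.273485 = 1.273485, which rounds to 1.2735.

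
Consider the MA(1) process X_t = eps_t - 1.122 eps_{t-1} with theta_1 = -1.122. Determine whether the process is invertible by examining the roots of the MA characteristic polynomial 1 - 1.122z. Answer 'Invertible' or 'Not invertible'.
\text{Not invertible}

The MA(q) characteristic polynomial is P(z) = 1 - 1.122z.
Invertibility requires all roots to lie outside the unit circle, i.e. |z| > 1 for every root.
This is linear in z: 1 + (-1.122) z = 0  =>  z = -1/(-1.122) = 0.891266,  |z| = 0.891266.
Moduli of all roots: 0.8913.
All moduli strictly greater than 1? No.
Verdict: Not invertible.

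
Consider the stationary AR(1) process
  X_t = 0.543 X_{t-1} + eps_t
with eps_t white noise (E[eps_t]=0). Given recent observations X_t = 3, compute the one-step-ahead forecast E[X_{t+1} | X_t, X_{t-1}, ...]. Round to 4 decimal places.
E[X_{t+1} \mid \mathcal F_t] = 1.6290

For an AR(p) model X_t = c + sum_i phi_i X_{t-i} + eps_t, the
one-step-ahead conditional mean is
  E[X_{t+1} | X_t, ...] = c + sum_i phi_i X_{t+1-i}.
Substitute known values:
  E[X_{t+1} | ...] = (0.543) * (3)
                   = 1.6290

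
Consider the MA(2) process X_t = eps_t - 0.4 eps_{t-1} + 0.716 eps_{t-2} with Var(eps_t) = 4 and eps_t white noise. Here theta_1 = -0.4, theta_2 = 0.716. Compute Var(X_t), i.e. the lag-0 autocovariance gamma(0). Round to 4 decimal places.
\gamma(0) = 6.6906

For an MA(q) process X_t = eps_t + sum_i theta_i eps_{t-i} with
Var(eps_t) = sigma^2, the variance is
  gamma(0) = sigma^2 * (1 + sum_i theta_i^2).
  sum_i theta_i^2 = (-0.4)^2 + (0.716)^2 = 0.16 + 0.512656 = 0.672656.
  gamma(0) = 4 * (1 + 0.672656) = 4 * 1.672656 = 6.690624, which rounds to 6.6906.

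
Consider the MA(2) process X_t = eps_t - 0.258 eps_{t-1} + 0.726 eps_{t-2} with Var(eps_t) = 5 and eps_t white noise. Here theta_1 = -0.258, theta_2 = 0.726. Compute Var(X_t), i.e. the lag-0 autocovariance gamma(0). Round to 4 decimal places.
\gamma(0) = 7.9682

For an MA(q) process X_t = eps_t + sum_i theta_i eps_{t-i} with
Var(eps_t) = sigma^2, the variance is
  gamma(0) = sigma^2 * (1 + sum_i theta_i^2).
  sum_i theta_i^2 = (-0.258)^2 + (0.726)^2 = 0.066564 + 0.527076 = 0.59364.
  gamma(0) = 5 * (1 + 0.59364) = 5 * 1.59364 = 7.9682.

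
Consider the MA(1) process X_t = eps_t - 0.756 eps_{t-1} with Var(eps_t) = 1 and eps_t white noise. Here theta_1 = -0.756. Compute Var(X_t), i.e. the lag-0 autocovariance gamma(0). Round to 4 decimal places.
\gamma(0) = 1.5715

For an MA(q) process X_t = eps_t + sum_i theta_i eps_{t-i} with
Var(eps_t) = sigma^2, the variance is
  gamma(0) = sigma^2 * (1 + sum_i theta_i^2).
  sum_i theta_i^2 = (-0.756)^2 = 0.571536.
  gamma(0) = 1 * (1 + 0.571536) = 1 * 1.571536 = 1.571536, which rounds to 1.5715.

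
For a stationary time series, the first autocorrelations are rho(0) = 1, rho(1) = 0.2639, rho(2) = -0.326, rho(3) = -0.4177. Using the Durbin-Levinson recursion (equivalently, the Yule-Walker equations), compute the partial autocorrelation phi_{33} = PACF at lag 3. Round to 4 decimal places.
\phi_{33} = -0.2399

The PACF at lag k is phi_{kk}, the last component of the solution
to the Yule-Walker system G_k phi = r_k where
  (G_k)_{ij} = rho(|i - j|), (r_k)_i = rho(i), i,j = 1..k.
Equivalently, Durbin-Levinson gives phi_{kk} iteratively:
  phi_{11} = rho(1)
  phi_{kk} = [rho(k) - sum_{j=1..k-1} phi_{k-1,j} rho(k-j)]
            / [1 - sum_{j=1..k-1} phi_{k-1,j} rho(j)],
  phi_{k,j} = phi_{k-1,j} - phi_{kk} phi_{k-1,k-j},  j = 1..k-1.
Step k = 1:
  phi_11 = rho(1) = 0.2639.
Step k = 2:
  phi_22 = [rho(2) - phi_11 rho(1)] / [1 - phi_11 rho(1)] = [-0.326 - (0.2639)(0.2639)] / [1 - (0.2639)(0.2639)]
         = -0.39564321 / 0.93035679 = -0.42526.
  Update: phi_21 = phi_11 - phi_22 phi_11 = 0.2639 - (-0.42526)(0.2639) = 0.376126.
Step k = 3:
  phi_33 = [rho(3) - phi_21 rho(2) - phi_22 rho(1)] / [1 - phi_21 rho(1) - phi_22 rho(2)]
    numerator   = -0.4177 - (0.376126)(-0.326) - (-0.42526)(0.2639) = -0.18285689
    denominator = 1 - (0.376126)(0.2639) - (-0.42526)(-0.326) = 0.76210569
  phi_33 = -0.18285689 / 0.76210569 = -0.2399.
Therefore phi_{33} = -0.2399.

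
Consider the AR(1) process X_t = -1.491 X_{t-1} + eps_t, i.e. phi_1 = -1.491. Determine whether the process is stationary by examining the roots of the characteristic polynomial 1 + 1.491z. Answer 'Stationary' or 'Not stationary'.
\text{Not stationary}

The AR(p) characteristic polynomial is P(z) = 1 + 1.491z.
Stationarity requires all roots to lie outside the unit circle, i.e. |z| > 1 for every root.
This is linear in z: 1 + (1.491) z = 0  =>  z = -1/(1.491) = -0.670691,  |z| = 0.670691.
Moduli of all roots: 0.6707.
All moduli strictly greater than 1? No.
Verdict: Not stationary.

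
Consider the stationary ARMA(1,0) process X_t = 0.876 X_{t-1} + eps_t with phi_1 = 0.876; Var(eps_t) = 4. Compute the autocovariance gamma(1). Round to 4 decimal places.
\gamma(1) = 15.0629

Multiply the model equation by X_{t-k} and take expectations. With theta_0 = psi_0 = 1 and psi_j the MA(infinity) weights, this gives
  gamma(k) - sum_i phi_i gamma(k-i) = c_k,
  c_k = sigma^2 * sum_{j=k..q} theta_j psi_{j-k}   (c_k = 0 for k > q),
using gamma(-m) = gamma(m).
Pure AR (q = 0): c_0 = sigma^2 = 4, c_k = 0 for k >= 1.
Equations for k = 0 and k = 1 (AR order 1):
  gamma(0) = phi_1 gamma(1) + c_0
  gamma(1) = phi_1 gamma(0) + c_1
Substituting the second into the first: gamma(0) (1 - phi_1^2) = c_0 + phi_1 c_1, so
  gamma(0) = c_0 / (1 - phi_1^2) = 4 / (1 - (0.876)^2) = 4 / 0.232624 = 17.19513.
  gamma(1) = phi_1 gamma(0) = (0.876)(17.19513) = 15.062934.
Therefore gamma(1) = 15.0629 (to 4 decimal places).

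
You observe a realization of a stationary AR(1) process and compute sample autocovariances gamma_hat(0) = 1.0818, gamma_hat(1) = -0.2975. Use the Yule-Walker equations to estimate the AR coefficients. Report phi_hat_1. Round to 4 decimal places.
\hat\phi_{1} = -0.2750

The Yule-Walker equations for an AR(p) process read, in matrix form,
  Gamma_p phi = r_p,   with   (Gamma_p)_{ij} = gamma(|i - j|),
                       (r_p)_i = gamma(i),   i,j = 1..p.
Substitute the sample gammas (Toeplitz matrix and right-hand side of size 1):
  Gamma_p = [[1.0818]]
  r_p     = [-0.2975]
With p = 1 this is the single equation gamma(0) phi_1 = gamma(1):
  phi_hat_1 = gamma(1) / gamma(0) = -0.2975 / 1.0818 = -0.2750.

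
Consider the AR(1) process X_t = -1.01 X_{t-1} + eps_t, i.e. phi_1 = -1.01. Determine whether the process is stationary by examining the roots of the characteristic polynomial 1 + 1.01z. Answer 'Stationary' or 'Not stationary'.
\text{Not stationary}

The AR(p) characteristic polynomial is P(z) = 1 + 1.01z.
Stationarity requires all roots to lie outside the unit circle, i.e. |z| > 1 for every root.
This is linear in z: 1 + (1.01) z = 0  =>  z = -1/(1.01) = -0.990099,  |z| = 0.990099.
Moduli of all roots: 0.9901.
All moduli strictly greater than 1? No.
Verdict: Not stationary.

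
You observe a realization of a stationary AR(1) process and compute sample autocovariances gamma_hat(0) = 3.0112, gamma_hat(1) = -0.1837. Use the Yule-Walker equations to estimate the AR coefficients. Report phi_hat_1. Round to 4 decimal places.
\hat\phi_{1} = -0.0610

The Yule-Walker equations for an AR(p) process read, in matrix form,
  Gamma_p phi = r_p,   with   (Gamma_p)_{ij} = gamma(|i - j|),
                       (r_p)_i = gamma(i),   i,j = 1..p.
Substitute the sample gammas (Toeplitz matrix and right-hand side of size 1):
  Gamma_p = [[3.0112]]
  r_p     = [-0.1837]
With p = 1 this is the single equation gamma(0) phi_1 = gamma(1):
  phi_hat_1 = gamma(1) / gamma(0) = -0.1837 / 3.0112 = -0.0610.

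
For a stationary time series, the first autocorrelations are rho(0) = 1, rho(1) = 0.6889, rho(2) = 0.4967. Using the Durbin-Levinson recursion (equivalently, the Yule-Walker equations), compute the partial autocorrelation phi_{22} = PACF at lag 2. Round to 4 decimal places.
\phi_{22} = 0.0421

The PACF at lag k is phi_{kk}, the last component of the solution
to the Yule-Walker system G_k phi = r_k where
  (G_k)_{ij} = rho(|i - j|), (r_k)_i = rho(i), i,j = 1..k.
Equivalently, Durbin-Levinson gives phi_{kk} iteratively:
  phi_{11} = rho(1)
  phi_{kk} = [rho(k) - sum_{j=1..k-1} phi_{k-1,j} rho(k-j)]
            / [1 - sum_{j=1..k-1} phi_{k-1,j} rho(j)],
  phi_{k,j} = phi_{k-1,j} - phi_{kk} phi_{k-1,k-j},  j = 1..k-1.
Step k = 1:
  phi_11 = rho(1) = 0.6889.
Step k = 2:
  phi_22 = [rho(2) - phi_11 rho(1)] / [1 - phi_11 rho(1)] = [0.4967 - (0.6889)(0.6889)] / [1 - (0.6889)(0.6889)]
         = 0.02211679 / 0.52541679 = 0.0421.
Therefore phi_{22} = 0.0421.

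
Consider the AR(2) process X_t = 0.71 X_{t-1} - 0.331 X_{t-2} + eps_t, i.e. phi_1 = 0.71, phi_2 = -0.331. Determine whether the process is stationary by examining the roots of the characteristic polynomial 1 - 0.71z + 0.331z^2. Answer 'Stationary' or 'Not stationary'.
\text{Stationary}

The AR(p) characteristic polynomial is P(z) = 1 - 0.71z + 0.331z^2.
Stationarity requires all roots to lie outside the unit circle, i.e. |z| > 1 for every root.
Set 1 + (-0.71) z + (0.331) z^2 = 0, i.e. a z^2 + b z + c = 0 with a = 0.331, b = -0.71, c = 1.
Discriminant D = b^2 - 4ac = (-0.71)^2 - 4*(0.331)*1 = 0.5041 - (1.324) = -0.8199.
D < 0, so the roots are the complex-conjugate pair z = (-b +/- i sqrt(-D)) / (2a) = 1.0725 +/- 1.3678i.
For a conjugate pair |z|^2 = z * conj(z) = (product of roots) = c/a = 1/(0.331) = 3.021148, so |z| = sqrt(3.021148) = 1.7381 for both roots.
Moduli of all roots: 1.7381, 1.7381.
All moduli strictly greater than 1? Yes.
Verdict: Stationary.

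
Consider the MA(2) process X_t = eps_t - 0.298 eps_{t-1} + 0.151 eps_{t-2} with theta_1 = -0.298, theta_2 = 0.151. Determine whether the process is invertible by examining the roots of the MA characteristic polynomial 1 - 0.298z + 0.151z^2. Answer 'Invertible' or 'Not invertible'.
\text{Invertible}

The MA(q) characteristic polynomial is P(z) = 1 - 0.298z + 0.151z^2.
Invertibility requires all roots to lie outside the unit circle, i.e. |z| > 1 for every root.
Set 1 + (-0.298) z + (0.151) z^2 = 0, i.e. a z^2 + b z + c = 0 with a = 0.151, b = -0.298, c = 1.
Discriminant D = b^2 - 4ac = (-0.298)^2 - 4*(0.151)*1 = 0.088804 - (0.604) = -0.515196.
D < 0, so the roots are the complex-conjugate pair z = (-b +/- i sqrt(-D)) / (2a) = 0.9868 +/- 2.3767i.
For a conjugate pair |z|^2 = z * conj(z) = (product of roots) = c/a = 1/(0.151) = 6.622517, so |z| = sqrt(6.622517) = 2.5734 for both roots.
Moduli of all roots: 2.5734, 2.5734.
All moduli strictly greater than 1? Yes.
Verdict: Invertible.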